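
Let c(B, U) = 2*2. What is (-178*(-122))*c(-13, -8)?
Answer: 86864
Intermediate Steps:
c(B, U) = 4
(-178*(-122))*c(-13, -8) = -178*(-122)*4 = 21716*4 = 86864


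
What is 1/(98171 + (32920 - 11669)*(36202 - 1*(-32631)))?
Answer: 1/1462868254 ≈ 6.8359e-10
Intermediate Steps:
1/(98171 + (32920 - 11669)*(36202 - 1*(-32631))) = 1/(98171 + 21251*(36202 + 32631)) = 1/(98171 + 21251*68833) = 1/(98171 + 1462770083) = 1/1462868254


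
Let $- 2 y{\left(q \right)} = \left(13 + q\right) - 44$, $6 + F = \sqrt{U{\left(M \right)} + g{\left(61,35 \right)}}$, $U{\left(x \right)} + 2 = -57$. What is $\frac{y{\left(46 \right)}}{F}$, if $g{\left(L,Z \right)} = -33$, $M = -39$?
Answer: $\frac{45}{128} + \frac{15 i \sqrt{23}}{128} \approx 0.35156 + 0.56201 i$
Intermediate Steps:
$U{\left(x \right)} = -59$ ($U{\left(x \right)} = -2 - 57 = -59$)
$F = -6 + 2 i \sqrt{23}$ ($F = -6 + \sqrt{-59 - 33} = -6 + \sqrt{-92} = -6 + 2 i \sqrt{23} \approx -6.0 + 9.5917 i$)
$y{\left(q \right)} = \frac{31}{2} - \frac{q}{2}$ ($y{\left(q \right)} = - \frac{\left(13 + q\right) - 44}{2} = - \frac{-31 + q}{2} = \frac{31}{2} - \frac{q}{2}$)
$\frac{y{\left(46 \right)}}{F} = \frac{\frac{31}{2} - 23}{-6 + 2 i \sqrt{23}} = - \frac{15}{2 \left(-6 + 2 i \sqrt{23}\right)}$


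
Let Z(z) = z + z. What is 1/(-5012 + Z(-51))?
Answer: -1/5114 ≈ -0.00019554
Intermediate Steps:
Z(z) = 2*z
1/(-5012 + Z(-51)) = 1/(-5012 + 2*(-51)) = 1/(-5012 - 102) = 1/(-5114) = -1/5114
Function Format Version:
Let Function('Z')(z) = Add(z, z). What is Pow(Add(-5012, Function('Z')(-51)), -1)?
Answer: Rational(-1, 5114) ≈ -0.00019554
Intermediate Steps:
Function('Z')(z) = Mul(2, z)
Pow(Add(-5012, Function('Z')(-51)), -1) = Pow(Add(-5012, Mul(2, -51)), -1) = Pow(Add(-5012, -102), -1) = Pow(-5114, -1) = Rational(-1, 5114)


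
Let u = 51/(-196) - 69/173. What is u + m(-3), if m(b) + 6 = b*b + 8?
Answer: 350641/33908 ≈ 10.341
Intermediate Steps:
u = -22347/33908 (u = 51*(-1/196) - 69*1/173 = -51/196 - 69/173 = -22347/33908 ≈ -0.65905)
m(b) = 2 + b² (m(b) = -6 + (b*b + 8) = -6 + (b² + 8) = -6 + (8 + b²) = 2 + b²)
u + m(-3) = -22347/33908 + (2 + (-3)²) = -22347/33908 + (2 + 9) = -22347/33908 + 11 = 350641/33908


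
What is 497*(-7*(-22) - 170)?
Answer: -7952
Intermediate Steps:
497*(-7*(-22) - 170) = 497*(154 - 170) = 497*(-16) = -7952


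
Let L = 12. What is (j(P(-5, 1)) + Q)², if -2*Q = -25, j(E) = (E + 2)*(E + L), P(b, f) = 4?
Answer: 47089/4 ≈ 11772.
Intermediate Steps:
j(E) = (2 + E)*(12 + E) (j(E) = (E + 2)*(E + 12) = (2 + E)*(12 + E))
Q = 25/2 (Q = -½*(-25) = 25/2 ≈ 12.500)
(j(P(-5, 1)) + Q)² = ((24 + 4² + 14*4) + 25/2)² = ((24 + 16 + 56) + 25/2)² = (96 + 25/2)² = (217/2)² = 47089/4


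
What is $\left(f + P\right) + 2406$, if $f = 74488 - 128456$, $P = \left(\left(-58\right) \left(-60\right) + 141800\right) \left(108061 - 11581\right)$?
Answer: $14016562838$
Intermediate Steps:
$P = 14016614400$ ($P = \left(3480 + 141800\right) 96480 = 145280 \cdot 96480 = 14016614400$)
$f = -53968$ ($f = 74488 - 128456 = -53968$)
$\left(f + P\right) + 2406 = \left(-53968 + 14016614400\right) + 2406 = 14016560432 + 2406 = 14016562838$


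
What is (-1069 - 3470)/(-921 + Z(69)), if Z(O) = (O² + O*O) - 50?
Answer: -267/503 ≈ -0.53082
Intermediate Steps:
Z(O) = -50 + 2*O² (Z(O) = (O² + O²) - 50 = 2*O² - 50 = -50 + 2*O²)
(-1069 - 3470)/(-921 + Z(69)) = (-1069 - 3470)/(-921 + (-50 + 2*69²)) = -4539/(-921 + (-50 + 2*4761)) = -4539/(-921 + (-50 + 9522)) = -4539/(-921 + 9472) = -4539/8551 = -4539*1/8551 = -267/503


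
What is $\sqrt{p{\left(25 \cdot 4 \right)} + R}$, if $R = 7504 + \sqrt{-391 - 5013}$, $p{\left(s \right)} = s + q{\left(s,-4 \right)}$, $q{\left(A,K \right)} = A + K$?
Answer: $\sqrt{7700 + 2 i \sqrt{1351}} \approx 87.751 + 0.4189 i$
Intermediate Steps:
$p{\left(s \right)} = -4 + 2 s$ ($p{\left(s \right)} = s + \left(s - 4\right) = s + \left(-4 + s\right) = -4 + 2 s$)
$R = 7504 + 2 i \sqrt{1351}$ ($R = 7504 + \sqrt{-5404} = 7504 + 2 i \sqrt{1351} \approx 7504.0 + 73.512 i$)
$\sqrt{p{\left(25 \cdot 4 \right)} + R} = \sqrt{\left(-4 + 2 \cdot 25 \cdot 4\right) + \left(7504 + 2 i \sqrt{1351}\right)} = \sqrt{\left(-4 + 2 \cdot 100\right) + \left(7504 + 2 i \sqrt{1351}\right)} = \sqrt{\left(-4 + 200\right) + \left(7504 + 2 i \sqrt{1351}\right)} = \sqrt{196 + \left(7504 + 2 i \sqrt{1351}\right)} = \sqrt{7700 + 2 i \sqrt{1351}}$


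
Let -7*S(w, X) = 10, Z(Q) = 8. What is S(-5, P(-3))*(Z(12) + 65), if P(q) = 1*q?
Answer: -730/7 ≈ -104.29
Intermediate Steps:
P(q) = q
S(w, X) = -10/7 (S(w, X) = -⅐*10 = -10/7)
S(-5, P(-3))*(Z(12) + 65) = -10*(8 + 65)/7 = -10/7*73 = -730/7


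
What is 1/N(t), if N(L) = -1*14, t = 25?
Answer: -1/14 ≈ -0.071429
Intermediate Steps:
N(L) = -14
1/N(t) = 1/(-14) = -1/14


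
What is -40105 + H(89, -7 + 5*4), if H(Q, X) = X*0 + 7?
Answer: -40098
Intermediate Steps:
H(Q, X) = 7 (H(Q, X) = 0 + 7 = 7)
-40105 + H(89, -7 + 5*4) = -40105 + 7 = -40098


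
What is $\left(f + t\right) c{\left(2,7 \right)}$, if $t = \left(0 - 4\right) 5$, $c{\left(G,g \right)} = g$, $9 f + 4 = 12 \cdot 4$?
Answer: $- \frac{952}{9} \approx -105.78$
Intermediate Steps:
$f = \frac{44}{9}$ ($f = - \frac{4}{9} + \frac{12 \cdot 4}{9} = - \frac{4}{9} + \frac{1}{9} \cdot 48 = - \frac{4}{9} + \frac{16}{3} = \frac{44}{9} \approx 4.8889$)
$t = -20$ ($t = \left(-4\right) 5 = -20$)
$\left(f + t\right) c{\left(2,7 \right)} = \left(\frac{44}{9} - 20\right) 7 = \left(- \frac{136}{9}\right) 7 = - \frac{952}{9}$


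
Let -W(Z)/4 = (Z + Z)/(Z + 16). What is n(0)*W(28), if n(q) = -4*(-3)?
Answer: -672/11 ≈ -61.091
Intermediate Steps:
n(q) = 12
W(Z) = -8*Z/(16 + Z) (W(Z) = -4*(Z + Z)/(Z + 16) = -4*2*Z/(16 + Z) = -8*Z/(16 + Z))
n(0)*W(28) = 12*(-8*28/(16 + 28)) = 12*(-8*28/44) = 12*(-8*28*1/44) = 12*(-56/11) = -672/11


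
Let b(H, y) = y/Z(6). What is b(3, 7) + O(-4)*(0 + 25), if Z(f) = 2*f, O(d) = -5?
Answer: -1493/12 ≈ -124.42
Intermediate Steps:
b(H, y) = y/12 (b(H, y) = y/((2*6)) = y/12)
b(3, 7) + O(-4)*(0 + 25) = (1/12)*7 - 5*(0 + 25) = 7/12 - 5*25 = 7/12 - 125 = -1493/12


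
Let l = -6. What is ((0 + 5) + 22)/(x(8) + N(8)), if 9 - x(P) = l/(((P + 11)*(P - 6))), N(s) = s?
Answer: 513/326 ≈ 1.5736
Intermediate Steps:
x(P) = 9 + 6/((-6 + P)*(11 + P)) (x(P) = 9 - (-6)/((P + 11)*(P - 6)) = 9 - (-6)/((11 + P)*(-6 + P)) = 9 - (-6)/((-6 + P)*(11 + P)) = 9 + 6/((-6 + P)*(11 + P)))
((0 + 5) + 22)/(x(8) + N(8)) = ((0 + 5) + 22)/(3*(-196 + 3*8**2 + 15*8)/(-66 + 8**2 + 5*8) + 8) = (5 + 22)/(3*(-196 + 3*64 + 120)/(-66 + 64 + 40) + 8) = 27/(3*(-196 + 192 + 120)/38 + 8) = 27/(3*(1/38)*116 + 8) = 27/(174/19 + 8) = 27/(326/19) = (19/326)*27 = 513/326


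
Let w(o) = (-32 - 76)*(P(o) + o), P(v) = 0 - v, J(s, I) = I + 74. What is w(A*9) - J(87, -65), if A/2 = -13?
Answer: -9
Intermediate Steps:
J(s, I) = 74 + I
A = -26 (A = 2*(-13) = -26)
P(v) = -v
w(o) = 0 (w(o) = (-32 - 76)*(-o + o) = -108*0 = 0)
w(A*9) - J(87, -65) = 0 - (74 - 65) = 0 - 1*9 = 0 - 9 = -9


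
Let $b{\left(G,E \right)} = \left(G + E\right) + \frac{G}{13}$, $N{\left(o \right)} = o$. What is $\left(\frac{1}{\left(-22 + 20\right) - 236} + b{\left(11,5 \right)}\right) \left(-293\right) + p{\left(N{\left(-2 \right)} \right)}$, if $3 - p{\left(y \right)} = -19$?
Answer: $- \frac{15199869}{3094} \approx -4912.7$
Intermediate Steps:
$b{\left(G,E \right)} = E + \frac{14 G}{13}$ ($b{\left(G,E \right)} = \left(E + G\right) + G \frac{1}{13} = \left(E + G\right) + \frac{G}{13} = E + \frac{14 G}{13}$)
$p{\left(y \right)} = 22$ ($p{\left(y \right)} = 3 - -19 = 3 + 19 = 22$)
$\left(\frac{1}{\left(-22 + 20\right) - 236} + b{\left(11,5 \right)}\right) \left(-293\right) + p{\left(N{\left(-2 \right)} \right)} = \left(\frac{1}{\left(-22 + 20\right) - 236} + \left(5 + \frac{14}{13} \cdot 11\right)\right) \left(-293\right) + 22 = \left(\frac{1}{-2 - 236} + \left(5 + \frac{154}{13}\right)\right) \left(-293\right) + 22 = \left(\frac{1}{-238} + \frac{219}{13}\right) \left(-293\right) + 22 = \left(- \frac{1}{238} + \frac{219}{13}\right) \left(-293\right) + 22 = \frac{52109}{3094} \left(-293\right) + 22 = - \frac{15267937}{3094} + 22 = - \frac{15199869}{3094}$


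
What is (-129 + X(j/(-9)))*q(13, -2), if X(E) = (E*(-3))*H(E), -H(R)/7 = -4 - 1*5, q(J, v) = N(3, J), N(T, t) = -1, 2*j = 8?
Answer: 45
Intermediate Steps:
j = 4 (j = (½)*8 = 4)
q(J, v) = -1
H(R) = 63 (H(R) = -7*(-4 - 1*5) = -7*(-4 - 5) = -7*(-9) = 63)
X(E) = -189*E (X(E) = (E*(-3))*63 = -3*E*63 = -189*E)
(-129 + X(j/(-9)))*q(13, -2) = (-129 - 756/(-9))*(-1) = (-129 - 756*(-1)/9)*(-1) = (-129 - 189*(-4/9))*(-1) = (-129 + 84)*(-1) = -45*(-1) = 45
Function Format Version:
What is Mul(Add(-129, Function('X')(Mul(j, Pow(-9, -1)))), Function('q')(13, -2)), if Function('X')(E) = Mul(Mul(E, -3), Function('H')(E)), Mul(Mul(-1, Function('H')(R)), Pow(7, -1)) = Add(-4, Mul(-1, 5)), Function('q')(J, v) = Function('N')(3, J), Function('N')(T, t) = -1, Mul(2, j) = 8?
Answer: 45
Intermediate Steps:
j = 4 (j = Mul(Rational(1, 2), 8) = 4)
Function('q')(J, v) = -1
Function('H')(R) = 63 (Function('H')(R) = Mul(-7, Add(-4, Mul(-1, 5))) = Mul(-7, Add(-4, -5)) = Mul(-7, -9) = 63)
Function('X')(E) = Mul(-189, E) (Function('X')(E) = Mul(Mul(E, -3), 63) = Mul(Mul(-3, E), 63) = Mul(-189, E))
Mul(Add(-129, Function('X')(Mul(j, Pow(-9, -1)))), Function('q')(13, -2)) = Mul(Add(-129, Mul(-189, Mul(4, Pow(-9, -1)))), -1) = Mul(Add(-129, Mul(-189, Mul(4, Rational(-1, 9)))), -1) = Mul(Add(-129, Mul(-189, Rational(-4, 9))), -1) = Mul(Add(-129, 84), -1) = Mul(-45, -1) = 45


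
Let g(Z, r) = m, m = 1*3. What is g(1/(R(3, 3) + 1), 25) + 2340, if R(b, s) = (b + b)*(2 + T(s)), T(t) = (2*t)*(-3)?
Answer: 2343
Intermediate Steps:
T(t) = -6*t
m = 3
R(b, s) = 2*b*(2 - 6*s) (R(b, s) = (b + b)*(2 - 6*s) = (2*b)*(2 - 6*s) = 2*b*(2 - 6*s))
g(Z, r) = 3
g(1/(R(3, 3) + 1), 25) + 2340 = 3 + 2340 = 2343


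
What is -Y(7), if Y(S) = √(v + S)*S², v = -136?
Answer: -49*I*√129 ≈ -556.53*I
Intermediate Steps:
Y(S) = S²*√(-136 + S) (Y(S) = √(-136 + S)*S² = S²*√(-136 + S))
-Y(7) = -7²*√(-136 + 7) = -49*√(-129) = -49*I*√129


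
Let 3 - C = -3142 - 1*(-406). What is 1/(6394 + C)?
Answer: 1/9133 ≈ 0.00010949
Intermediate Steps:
C = 2739 (C = 3 - (-3142 - 1*(-406)) = 3 - (-3142 + 406) = 3 - 1*(-2736) = 3 + 2736 = 2739)
1/(6394 + C) = 1/(6394 + 2739) = 1/9133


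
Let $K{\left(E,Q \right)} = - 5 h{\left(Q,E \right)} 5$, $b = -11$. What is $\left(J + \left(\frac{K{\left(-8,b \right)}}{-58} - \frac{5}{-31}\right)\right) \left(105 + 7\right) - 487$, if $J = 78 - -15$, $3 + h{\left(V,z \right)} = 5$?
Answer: $\frac{9029211}{899} \approx 10044.0$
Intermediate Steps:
$h{\left(V,z \right)} = 2$ ($h{\left(V,z \right)} = -3 + 5 = 2$)
$J = 93$ ($J = 78 + 15 = 93$)
$K{\left(E,Q \right)} = -50$ ($K{\left(E,Q \right)} = \left(-5\right) 2 \cdot 5 = \left(-10\right) 5 = -50$)
$\left(J + \left(\frac{K{\left(-8,b \right)}}{-58} - \frac{5}{-31}\right)\right) \left(105 + 7\right) - 487 = \left(93 - \left(- \frac{25}{29} - \frac{5}{31}\right)\right) \left(105 + 7\right) - 487 = \left(93 - - \frac{920}{899}\right) 112 - 487 = \left(93 + \left(\frac{25}{29} + \frac{5}{31}\right)\right) 112 - 487 = \left(93 + \frac{920}{899}\right) 112 - 487 = \frac{84527}{899} \cdot 112 - 487 = \frac{9467024}{899} - 487 = \frac{9029211}{899}$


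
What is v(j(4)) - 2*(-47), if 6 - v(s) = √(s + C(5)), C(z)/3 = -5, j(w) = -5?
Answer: 100 - 2*I*√5 ≈ 100.0 - 4.4721*I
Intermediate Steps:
C(z) = -15 (C(z) = 3*(-5) = -15)
v(s) = 6 - √(-15 + s) (v(s) = 6 - √(s - 15) = 6 - √(-15 + s))
v(j(4)) - 2*(-47) = (6 - √(-15 - 5)) - 2*(-47) = (6 - √(-20)) - 1*(-94) = (6 - 2*I*√5) + 94 = 100 - 2*I*√5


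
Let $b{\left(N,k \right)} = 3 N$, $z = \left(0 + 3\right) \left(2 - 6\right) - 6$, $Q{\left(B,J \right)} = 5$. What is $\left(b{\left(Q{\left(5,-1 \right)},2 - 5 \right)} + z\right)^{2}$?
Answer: $9$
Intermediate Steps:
$z = -18$ ($z = 3 \left(-4\right) - 6 = -12 - 6 = -18$)
$\left(b{\left(Q{\left(5,-1 \right)},2 - 5 \right)} + z\right)^{2} = \left(3 \cdot 5 - 18\right)^{2} = \left(15 - 18\right)^{2} = \left(-3\right)^{2} = 9$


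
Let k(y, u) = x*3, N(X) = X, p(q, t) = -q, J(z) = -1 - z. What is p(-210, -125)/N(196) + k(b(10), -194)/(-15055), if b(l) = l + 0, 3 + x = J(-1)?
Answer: 225951/210770 ≈ 1.0720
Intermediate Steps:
x = -3 (x = -3 + (-1 - 1*(-1)) = -3 + (-1 + 1) = -3 + 0 = -3)
b(l) = l
k(y, u) = -9 (k(y, u) = -3*3 = -9)
p(-210, -125)/N(196) + k(b(10), -194)/(-15055) = -1*(-210)/196 - 9/(-15055) = 210*(1/196) - 9*(-1/15055) = 15/14 + 9/15055 = 225951/210770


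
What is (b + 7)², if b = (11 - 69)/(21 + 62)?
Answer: 273529/6889 ≈ 39.705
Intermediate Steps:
b = -58/83 ≈ -0.69880
(b + 7)² = (-58/83 + 7)² = (523/83)² = 273529/6889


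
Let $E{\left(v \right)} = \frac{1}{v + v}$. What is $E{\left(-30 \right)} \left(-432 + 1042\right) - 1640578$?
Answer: $- \frac{9843529}{6} \approx -1.6406 \cdot 10^{6}$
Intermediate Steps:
$E{\left(v \right)} = \frac{1}{2 v}$
$E{\left(-30 \right)} \left(-432 + 1042\right) - 1640578 = \frac{1}{2 \left(-30\right)} \left(-432 + 1042\right) - 1640578 = \frac{1}{2} \left(- \frac{1}{30}\right) 610 - 1640578 = \left(- \frac{1}{60}\right) 610 - 1640578 = - \frac{61}{6} - 1640578 = - \frac{9843529}{6}$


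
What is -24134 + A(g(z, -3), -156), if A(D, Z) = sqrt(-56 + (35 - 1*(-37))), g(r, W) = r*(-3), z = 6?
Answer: -24130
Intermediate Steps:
g(r, W) = -3*r
A(D, Z) = 4 (A(D, Z) = sqrt(-56 + (35 + 37)) = sqrt(-56 + 72) = sqrt(16) = 4)
-24134 + A(g(z, -3), -156) = -24134 + 4 = -24130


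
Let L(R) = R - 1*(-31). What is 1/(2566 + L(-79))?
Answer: 1/2518 ≈ 0.00039714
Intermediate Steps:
L(R) = 31 + R (L(R) = R + 31 = 31 + R)
1/(2566 + L(-79)) = 1/(2566 + (31 - 79)) = 1/(2566 - 48) = 1/2518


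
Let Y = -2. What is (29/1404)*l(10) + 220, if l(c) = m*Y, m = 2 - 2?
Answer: 220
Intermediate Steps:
m = 0
l(c) = 0 (l(c) = 0*(-2) = 0)
(29/1404)*l(10) + 220 = (29/1404)*0 + 220 = 0 + 220 = 220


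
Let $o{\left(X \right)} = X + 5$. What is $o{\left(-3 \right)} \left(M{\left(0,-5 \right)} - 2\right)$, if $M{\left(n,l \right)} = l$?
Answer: $-14$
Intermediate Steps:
$o{\left(X \right)} = 5 + X$
$o{\left(-3 \right)} \left(M{\left(0,-5 \right)} - 2\right) = \left(5 - 3\right) \left(-5 - 2\right) = 2 \left(-7\right) = -14$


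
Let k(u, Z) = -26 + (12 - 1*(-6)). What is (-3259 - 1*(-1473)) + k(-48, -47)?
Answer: -1794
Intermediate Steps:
k(u, Z) = -8 (k(u, Z) = -26 + (12 + 6) = -26 + 18 = -8)
(-3259 - 1*(-1473)) + k(-48, -47) = (-3259 - 1*(-1473)) - 8 = (-3259 + 1473) - 8 = -1786 - 8 = -1794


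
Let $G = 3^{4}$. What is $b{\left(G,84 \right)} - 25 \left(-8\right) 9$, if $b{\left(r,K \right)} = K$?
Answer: $1884$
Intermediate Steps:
$G = 81$
$b{\left(G,84 \right)} - 25 \left(-8\right) 9 = 84 - 25 \left(-8\right) 9 = 84 - \left(-200\right) 9 = 84 - -1800 = 84 + 1800 = 1884$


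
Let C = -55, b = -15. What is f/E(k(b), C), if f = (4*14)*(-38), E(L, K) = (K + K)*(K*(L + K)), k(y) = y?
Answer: 76/15125 ≈ 0.0050248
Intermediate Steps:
E(L, K) = 2*K²*(K + L) (E(L, K) = (2*K)*(K*(K + L)) = 2*K²*(K + L))
f = -2128 (f = 56*(-38) = -2128)
f/E(k(b), C) = -2128*1/(6050*(-55 - 15)) = -2128/(2*3025*(-70)) = -2128/(-423500) = -2128*(-1/423500) = 76/15125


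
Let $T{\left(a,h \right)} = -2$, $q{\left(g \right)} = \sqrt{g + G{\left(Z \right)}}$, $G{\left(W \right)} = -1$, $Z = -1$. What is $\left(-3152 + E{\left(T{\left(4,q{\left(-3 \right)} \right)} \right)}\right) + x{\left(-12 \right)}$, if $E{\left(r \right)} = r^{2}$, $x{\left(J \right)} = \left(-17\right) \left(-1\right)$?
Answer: $-3131$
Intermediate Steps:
$q{\left(g \right)} = \sqrt{-1 + g}$ ($q{\left(g \right)} = \sqrt{g - 1} = \sqrt{-1 + g}$)
$x{\left(J \right)} = 17$
$\left(-3152 + E{\left(T{\left(4,q{\left(-3 \right)} \right)} \right)}\right) + x{\left(-12 \right)} = \left(-3152 + \left(-2\right)^{2}\right) + 17 = \left(-3152 + 4\right) + 17 = -3148 + 17 = -3131$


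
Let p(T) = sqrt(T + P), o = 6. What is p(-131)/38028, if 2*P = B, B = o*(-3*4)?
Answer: I*sqrt(167)/38028 ≈ 0.00033982*I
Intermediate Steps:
B = -72 (B = 6*(-3*4) = 6*(-12) = -72)
P = -36 (P = (1/2)*(-72) = -36)
p(T) = sqrt(-36 + T) (p(T) = sqrt(T - 36) = sqrt(-36 + T))
p(-131)/38028 = sqrt(-36 - 131)/38028 = sqrt(-167)*(1/38028) = (I*sqrt(167))*(1/38028) = I*sqrt(167)/38028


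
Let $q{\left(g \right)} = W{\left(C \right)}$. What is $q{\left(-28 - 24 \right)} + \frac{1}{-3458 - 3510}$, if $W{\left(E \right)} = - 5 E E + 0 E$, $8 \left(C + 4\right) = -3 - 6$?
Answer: $- \frac{7320763}{55744} \approx -131.33$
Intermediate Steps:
$C = - \frac{41}{8}$ ($C = -4 + \frac{-3 - 6}{8} = -4 + \frac{1}{8} \left(-9\right) = -4 - \frac{9}{8} = - \frac{41}{8} \approx -5.125$)
$W{\left(E \right)} = - 5 E^{2}$ ($W{\left(E \right)} = - 5 E^{2} + 0 = - 5 E^{2}$)
$q{\left(g \right)} = - \frac{8405}{64}$ ($q{\left(g \right)} = - 5 \left(- \frac{41}{8}\right)^{2} = \left(-5\right) \frac{1681}{64} = - \frac{8405}{64}$)
$q{\left(-28 - 24 \right)} + \frac{1}{-3458 - 3510} = - \frac{8405}{64} + \frac{1}{-3458 - 3510} = - \frac{8405}{64} + \frac{1}{-6968} = - \frac{8405}{64} - \frac{1}{6968} = - \frac{7320763}{55744}$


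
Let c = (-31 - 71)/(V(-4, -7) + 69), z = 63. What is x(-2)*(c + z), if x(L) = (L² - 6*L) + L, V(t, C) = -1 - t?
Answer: 5173/6 ≈ 862.17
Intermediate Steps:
c = -17/12 (c = (-31 - 71)/((-1 - 1*(-4)) + 69) = -102/((-1 + 4) + 69) = -102/(3 + 69) = -102/72 = -102*1/72 = -17/12 ≈ -1.4167)
x(L) = L² - 5*L
x(-2)*(c + z) = (-2*(-5 - 2))*(-17/12 + 63) = -2*(-7)*(739/12) = 14*(739/12) = 5173/6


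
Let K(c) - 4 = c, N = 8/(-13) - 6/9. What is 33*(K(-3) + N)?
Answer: -121/13 ≈ -9.3077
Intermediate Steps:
N = -50/39 (N = 8*(-1/13) - 6*⅑ = -8/13 - ⅔ = -50/39 ≈ -1.2821)
K(c) = 4 + c
33*(K(-3) + N) = 33*((4 - 3) - 50/39) = 33*(1 - 50/39) = 33*(-11/39) = -121/13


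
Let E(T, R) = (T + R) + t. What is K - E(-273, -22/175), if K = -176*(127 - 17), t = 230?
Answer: -3380453/175 ≈ -19317.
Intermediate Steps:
E(T, R) = 230 + R + T (E(T, R) = (T + R) + 230 = (R + T) + 230 = 230 + R + T)
K = -19360 (K = -176*110 = -19360)
K - E(-273, -22/175) = -19360 - (230 - 22/175 - 273) = -19360 - 1*(-7547/175) = -19360 + 7547/175 = -3380453/175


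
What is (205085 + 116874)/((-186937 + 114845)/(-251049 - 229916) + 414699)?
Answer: 154851010435/199455776627 ≈ 0.77637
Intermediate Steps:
(205085 + 116874)/((-186937 + 114845)/(-251049 - 229916) + 414699) = 321959/(-72092/(-480965) + 414699) = 321959/(-72092*(-1/480965) + 414699) = 321959/(72092/480965 + 414699) = 321959/(199455776627/480965) = 321959*(480965/199455776627) = 154851010435/199455776627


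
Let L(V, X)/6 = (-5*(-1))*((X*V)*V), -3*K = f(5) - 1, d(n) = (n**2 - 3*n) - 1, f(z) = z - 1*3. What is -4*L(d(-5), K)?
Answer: 60840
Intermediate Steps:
f(z) = -3 + z (f(z) = z - 3 = -3 + z)
d(n) = -1 + n**2 - 3*n
K = -1/3 (K = -((-3 + 5) - 1)/3 = -(2 - 1)/3 = -1/3*1 = -1/3 ≈ -0.33333)
L(V, X) = 30*X*V**2 (L(V, X) = 6*((-5*(-1))*((X*V)*V)) = 6*(5*((V*X)*V)) = 6*(5*(X*V**2)) = 6*(5*X*V**2) = 30*X*V**2)
-4*L(d(-5), K) = -120*(-1)*(-1 + (-5)**2 - 3*(-5))**2/3 = -120*(-1)*(-1 + 25 + 15)**2/3 = -120*(-1)*39**2/3 = -120*(-1)*1521/3 = -4*(-15210) = 60840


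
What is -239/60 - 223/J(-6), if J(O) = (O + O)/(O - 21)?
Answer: -7586/15 ≈ -505.73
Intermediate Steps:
J(O) = 2*O/(-21 + O) (J(O) = (2*O)/(-21 + O) = 2*O/(-21 + O))
-239/60 - 223/J(-6) = -239/60 - 223/(2*(-6)/(-21 - 6)) = -239*1/60 - 223/(2*(-6)/(-27)) = -239/60 - 223/(2*(-6)*(-1/27)) = -239/60 - 223/4/9 = -239/60 - 223*9/4 = -239/60 - 2007/4 = -7586/15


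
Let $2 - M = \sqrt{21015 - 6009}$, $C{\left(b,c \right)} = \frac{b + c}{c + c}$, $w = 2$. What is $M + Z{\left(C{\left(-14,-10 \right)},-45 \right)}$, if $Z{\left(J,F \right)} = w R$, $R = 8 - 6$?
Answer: $6 - \sqrt{15006} \approx -116.5$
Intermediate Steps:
$R = 2$
$C{\left(b,c \right)} = \frac{b + c}{2 c}$
$Z{\left(J,F \right)} = 4$ ($Z{\left(J,F \right)} = 2 \cdot 2 = 4$)
$M = 2 - \sqrt{15006}$ ($M = 2 - \sqrt{21015 - 6009} = 2 - \sqrt{15006} \approx -120.5$)
$M + Z{\left(C{\left(-14,-10 \right)},-45 \right)} = \left(2 - \sqrt{15006}\right) + 4 = 6 - \sqrt{15006}$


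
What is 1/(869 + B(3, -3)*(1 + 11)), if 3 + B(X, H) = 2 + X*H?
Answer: 1/749 ≈ 0.0013351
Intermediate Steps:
B(X, H) = -1 + H*X (B(X, H) = -3 + (2 + X*H) = -3 + (2 + H*X) = -1 + H*X)
1/(869 + B(3, -3)*(1 + 11)) = 1/(869 + (-1 - 3*3)*(1 + 11)) = 1/(869 + (-1 - 9)*12) = 1/(869 - 10*12) = 1/(869 - 120) = 1/749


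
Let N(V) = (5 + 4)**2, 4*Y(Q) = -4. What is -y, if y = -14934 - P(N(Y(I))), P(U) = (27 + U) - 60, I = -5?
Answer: 14982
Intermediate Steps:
Y(Q) = -1 (Y(Q) = (1/4)*(-4) = -1)
N(V) = 81 (N(V) = 9**2 = 81)
P(U) = -33 + U
y = -14982 (y = -14934 - (-33 + 81) = -14934 - 1*48 = -14934 - 48 = -14982)
-y = -1*(-14982) = 14982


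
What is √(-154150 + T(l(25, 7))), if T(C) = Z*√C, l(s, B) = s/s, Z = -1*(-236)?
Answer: I*√153914 ≈ 392.32*I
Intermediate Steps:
Z = 236
l(s, B) = 1
T(C) = 236*√C
√(-154150 + T(l(25, 7))) = √(-154150 + 236*√1) = √(-154150 + 236*1) = √(-154150 + 236) = √(-153914) = I*√153914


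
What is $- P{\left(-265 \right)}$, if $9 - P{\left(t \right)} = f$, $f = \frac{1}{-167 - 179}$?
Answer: $- \frac{3115}{346} \approx -9.0029$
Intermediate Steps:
$f = - \frac{1}{346}$ ($f = \frac{1}{-346} = - \frac{1}{346} \approx -0.0028902$)
$P{\left(t \right)} = \frac{3115}{346}$ ($P{\left(t \right)} = 9 - - \frac{1}{346} = 9 + \frac{1}{346} = \frac{3115}{346}$)
$- P{\left(-265 \right)} = \left(-1\right) \frac{3115}{346} = - \frac{3115}{346}$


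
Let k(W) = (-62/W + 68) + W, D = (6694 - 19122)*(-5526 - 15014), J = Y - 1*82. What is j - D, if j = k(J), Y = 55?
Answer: -6892319071/27 ≈ -2.5527e+8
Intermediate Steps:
J = -27 (J = 55 - 1*82 = 55 - 82 = -27)
D = 255271120 (D = -12428*(-20540) = 255271120)
k(W) = 68 + W - 62/W (k(W) = (68 - 62/W) + W = 68 + W - 62/W)
j = 1169/27 (j = 68 - 27 - 62/(-27) = 68 - 27 - 62*(-1/27) = 68 - 27 + 62/27 = 1169/27 ≈ 43.296)
j - D = 1169/27 - 1*255271120 = 1169/27 - 255271120 = -6892319071/27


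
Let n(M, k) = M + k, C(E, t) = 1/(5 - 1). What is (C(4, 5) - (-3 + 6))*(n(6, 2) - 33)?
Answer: 275/4 ≈ 68.750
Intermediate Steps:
C(E, t) = ¼ (C(E, t) = 1/4 = ¼)
(C(4, 5) - (-3 + 6))*(n(6, 2) - 33) = (¼ - (-3 + 6))*((6 + 2) - 33) = (¼ - 1*3)*(8 - 33) = (¼ - 3)*(-25) = -11/4*(-25) = 275/4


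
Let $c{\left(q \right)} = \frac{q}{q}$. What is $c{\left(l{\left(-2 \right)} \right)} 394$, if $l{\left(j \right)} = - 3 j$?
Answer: $394$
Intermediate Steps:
$c{\left(q \right)} = 1$
$c{\left(l{\left(-2 \right)} \right)} 394 = 1 \cdot 394 = 394$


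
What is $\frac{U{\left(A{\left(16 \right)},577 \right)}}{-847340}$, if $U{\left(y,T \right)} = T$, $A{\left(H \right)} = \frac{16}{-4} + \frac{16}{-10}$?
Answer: $- \frac{577}{847340} \approx -0.00068095$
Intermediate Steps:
$A{\left(H \right)} = - \frac{28}{5}$ ($A{\left(H \right)} = 16 \left(- \frac{1}{4}\right) + 16 \left(- \frac{1}{10}\right) = -4 - \frac{8}{5} = - \frac{28}{5}$)
$\frac{U{\left(A{\left(16 \right)},577 \right)}}{-847340} = \frac{577}{-847340} = 577 \left(- \frac{1}{847340}\right) = - \frac{577}{847340}$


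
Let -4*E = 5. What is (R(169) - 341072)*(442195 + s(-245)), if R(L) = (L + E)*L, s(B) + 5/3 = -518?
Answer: -276243408019/2 ≈ -1.3812e+11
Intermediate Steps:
E = -5/4 (E = -¼*5 = -5/4 ≈ -1.2500)
s(B) = -1559/3 (s(B) = -5/3 - 518 = -1559/3)
R(L) = L*(-5/4 + L) (R(L) = (L - 5/4)*L = (-5/4 + L)*L = L*(-5/4 + L))
(R(169) - 341072)*(442195 + s(-245)) = ((¼)*169*(-5 + 4*169) - 341072)*(442195 - 1559/3) = ((¼)*169*(-5 + 676) - 341072)*(1325026/3) = ((¼)*169*671 - 341072)*(1325026/3) = (113399/4 - 341072)*(1325026/3) = -1250889/4*1325026/3 = -276243408019/2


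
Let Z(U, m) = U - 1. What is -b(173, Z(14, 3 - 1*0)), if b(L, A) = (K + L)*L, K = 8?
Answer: -31313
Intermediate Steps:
Z(U, m) = -1 + U
b(L, A) = L*(8 + L) (b(L, A) = (8 + L)*L = L*(8 + L))
-b(173, Z(14, 3 - 1*0)) = -173*(8 + 173) = -173*181 = -1*31313 = -31313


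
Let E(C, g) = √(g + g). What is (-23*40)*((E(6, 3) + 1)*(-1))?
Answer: 920 + 920*√6 ≈ 3173.5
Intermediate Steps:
E(C, g) = √2*√g (E(C, g) = √(2*g) = √2*√g)
(-23*40)*((E(6, 3) + 1)*(-1)) = (-23*40)*((√2*√3 + 1)*(-1)) = -920*(√6 + 1)*(-1) = -920*(1 + √6)*(-1) = -920*(-1 - √6) = 920 + 920*√6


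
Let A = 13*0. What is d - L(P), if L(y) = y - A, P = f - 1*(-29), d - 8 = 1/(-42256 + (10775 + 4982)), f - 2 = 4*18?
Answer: -2517406/26499 ≈ -95.000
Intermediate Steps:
A = 0
f = 74 (f = 2 + 4*18 = 2 + 72 = 74)
d = 211991/26499 (d = 8 + 1/(-42256 + (10775 + 4982)) = 8 + 1/(-42256 + 15757) = 8 + 1/(-26499) = 8 - 1/26499 = 211991/26499 ≈ 8.0000)
P = 103 (P = 74 - 1*(-29) = 74 + 29 = 103)
L(y) = y (L(y) = y - 1*0 = y + 0 = y)
d - L(P) = 211991/26499 - 1*103 = 211991/26499 - 103 = -2517406/26499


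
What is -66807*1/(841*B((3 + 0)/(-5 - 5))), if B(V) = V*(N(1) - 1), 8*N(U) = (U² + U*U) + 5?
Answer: -1781520/841 ≈ -2118.3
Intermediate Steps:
N(U) = 5/8 + U²/4 (N(U) = ((U² + U*U) + 5)/8 = ((U² + U²) + 5)/8 = (2*U² + 5)/8 = (5 + 2*U²)/8 = 5/8 + U²/4)
B(V) = -V/8 (B(V) = V*((5/8 + (¼)*1²) - 1) = V*((5/8 + (¼)*1) - 1) = V*((5/8 + ¼) - 1) = V*(7/8 - 1) = V*(-⅛) = -V/8)
-66807*1/(841*B((3 + 0)/(-5 - 5))) = -66807*(-8*(-5 - 5)/(841*(3 + 0))) = -66807/(-3/(8*(-10))*841) = -66807/(-3*(-1)/(8*10)*841) = -66807/(-⅛*(-3/10)*841) = -66807/((3/80)*841) = -66807/2523/80 = -66807*80/2523 = -1781520/841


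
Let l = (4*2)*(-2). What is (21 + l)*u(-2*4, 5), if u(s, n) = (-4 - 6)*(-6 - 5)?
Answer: 550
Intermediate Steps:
l = -16 (l = 8*(-2) = -16)
u(s, n) = 110 (u(s, n) = -10*(-11) = 110)
(21 + l)*u(-2*4, 5) = (21 - 16)*110 = 5*110 = 550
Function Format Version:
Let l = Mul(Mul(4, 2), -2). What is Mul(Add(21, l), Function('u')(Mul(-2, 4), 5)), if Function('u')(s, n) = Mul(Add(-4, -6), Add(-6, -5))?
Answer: 550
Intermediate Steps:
l = -16 (l = Mul(8, -2) = -16)
Function('u')(s, n) = 110 (Function('u')(s, n) = Mul(-10, -11) = 110)
Mul(Add(21, l), Function('u')(Mul(-2, 4), 5)) = Mul(Add(21, -16), 110) = Mul(5, 110) = 550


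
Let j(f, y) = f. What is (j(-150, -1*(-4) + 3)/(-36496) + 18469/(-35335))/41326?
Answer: -334372187/26646718824080 ≈ -1.2548e-5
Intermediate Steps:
(j(-150, -1*(-4) + 3)/(-36496) + 18469/(-35335))/41326 = (-150/(-36496) + 18469/(-35335))/41326 = (-150*(-1/36496) + 18469*(-1/35335))*(1/41326) = (75/18248 - 18469/35335)*(1/41326) = -334372187/644793080*1/41326 = -334372187/26646718824080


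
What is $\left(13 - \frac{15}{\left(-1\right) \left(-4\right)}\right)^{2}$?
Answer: $\frac{1369}{16} \approx 85.563$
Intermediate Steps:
$\left(13 - \frac{15}{\left(-1\right) \left(-4\right)}\right)^{2} = \left(13 - \frac{15}{4}\right)^{2} = \left(\frac{37}{4}\right)^{2} = \frac{1369}{16}$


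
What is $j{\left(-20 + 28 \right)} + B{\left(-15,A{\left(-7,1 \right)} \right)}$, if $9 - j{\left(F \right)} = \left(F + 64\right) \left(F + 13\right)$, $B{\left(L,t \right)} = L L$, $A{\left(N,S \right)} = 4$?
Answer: $-1278$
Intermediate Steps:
$B{\left(L,t \right)} = L^{2}$
$j{\left(F \right)} = 9 - \left(13 + F\right) \left(64 + F\right)$ ($j{\left(F \right)} = 9 - \left(F + 64\right) \left(F + 13\right) = 9 - \left(64 + F\right) \left(13 + F\right) = 9 - \left(13 + F\right) \left(64 + F\right)$)
$j{\left(-20 + 28 \right)} + B{\left(-15,A{\left(-7,1 \right)} \right)} = \left(-823 - \left(-20 + 28\right)^{2} - 77 \left(-20 + 28\right)\right) + \left(-15\right)^{2} = \left(-823 - 8^{2} - 616\right) + 225 = \left(-823 - 64 - 616\right) + 225 = -1503 + 225 = -1278$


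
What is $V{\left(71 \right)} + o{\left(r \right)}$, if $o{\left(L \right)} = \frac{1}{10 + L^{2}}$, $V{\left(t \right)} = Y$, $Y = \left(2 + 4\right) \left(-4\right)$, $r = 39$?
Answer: $- \frac{36743}{1531} \approx -23.999$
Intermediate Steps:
$Y = -24$ ($Y = 6 \left(-4\right) = -24$)
$V{\left(t \right)} = -24$
$V{\left(71 \right)} + o{\left(r \right)} = -24 + \frac{1}{10 + 39^{2}} = -24 + \frac{1}{10 + 1521} = -24 + \frac{1}{1531} = - \frac{36743}{1531}$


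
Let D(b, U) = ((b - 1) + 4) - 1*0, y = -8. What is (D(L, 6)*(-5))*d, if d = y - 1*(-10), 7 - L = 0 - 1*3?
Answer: -130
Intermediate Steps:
L = 10 (L = 7 - (0 - 1*3) = 7 - (0 - 3) = 7 - 1*(-3) = 7 + 3 = 10)
D(b, U) = 3 + b (D(b, U) = ((-1 + b) + 4) + 0 = (3 + b) + 0 = 3 + b)
d = 2 (d = -8 - 1*(-10) = -8 + 10 = 2)
(D(L, 6)*(-5))*d = ((3 + 10)*(-5))*2 = (13*(-5))*2 = -65*2 = -130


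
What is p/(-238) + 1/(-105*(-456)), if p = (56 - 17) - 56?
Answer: 3421/47880 ≈ 0.071449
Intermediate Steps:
p = -17 (p = 39 - 56 = -17)
p/(-238) + 1/(-105*(-456)) = -17/(-238) + 1/(-105*(-456)) = -17*(-1/238) - 1/105*(-1/456) = 1/14 + 1/47880 = 3421/47880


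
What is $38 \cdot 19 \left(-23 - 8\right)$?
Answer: $-22382$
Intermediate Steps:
$38 \cdot 19 \left(-23 - 8\right) = 722 \left(-31\right) = -22382$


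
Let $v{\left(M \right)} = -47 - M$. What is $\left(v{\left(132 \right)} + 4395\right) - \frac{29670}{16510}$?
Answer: $\frac{6957649}{1651} \approx 4214.2$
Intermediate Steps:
$\left(v{\left(132 \right)} + 4395\right) - \frac{29670}{16510} = \left(\left(-47 - 132\right) + 4395\right) - \frac{29670}{16510} = \left(\left(-47 - 132\right) + 4395\right) - \frac{2967}{1651} = \left(-179 + 4395\right) - \frac{2967}{1651} = 4216 - \frac{2967}{1651} = \frac{6957649}{1651}$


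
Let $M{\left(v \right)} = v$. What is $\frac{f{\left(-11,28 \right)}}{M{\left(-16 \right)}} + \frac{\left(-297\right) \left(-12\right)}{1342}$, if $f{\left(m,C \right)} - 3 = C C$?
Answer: $- \frac{45415}{976} \approx -46.532$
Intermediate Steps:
$f{\left(m,C \right)} = 3 + C^{2}$ ($f{\left(m,C \right)} = 3 + C C = 3 + C^{2}$)
$\frac{f{\left(-11,28 \right)}}{M{\left(-16 \right)}} + \frac{\left(-297\right) \left(-12\right)}{1342} = \frac{3 + 28^{2}}{-16} + \frac{\left(-297\right) \left(-12\right)}{1342} = \left(3 + 784\right) \left(- \frac{1}{16}\right) + 3564 \cdot \frac{1}{1342} = 787 \left(- \frac{1}{16}\right) + \frac{162}{61} = - \frac{787}{16} + \frac{162}{61} = - \frac{45415}{976}$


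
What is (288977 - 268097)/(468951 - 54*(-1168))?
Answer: 6960/177341 ≈ 0.039246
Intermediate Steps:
(288977 - 268097)/(468951 - 54*(-1168)) = 20880/(468951 + 63072) = 20880/532023 = 20880*(1/532023) = 6960/177341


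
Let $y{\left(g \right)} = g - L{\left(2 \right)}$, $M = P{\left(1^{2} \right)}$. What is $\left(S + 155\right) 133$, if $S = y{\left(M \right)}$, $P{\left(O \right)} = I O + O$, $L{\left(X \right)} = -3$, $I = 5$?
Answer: $21812$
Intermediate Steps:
$P{\left(O \right)} = 6 O$ ($P{\left(O \right)} = 5 O + O = 6 O$)
$M = 6$ ($M = 6 \cdot 1^{2} = 6 \cdot 1 = 6$)
$y{\left(g \right)} = 3 + g$ ($y{\left(g \right)} = g - -3 = g + 3 = 3 + g$)
$S = 9$ ($S = 3 + 6 = 9$)
$\left(S + 155\right) 133 = \left(9 + 155\right) 133 = 164 \cdot 133 = 21812$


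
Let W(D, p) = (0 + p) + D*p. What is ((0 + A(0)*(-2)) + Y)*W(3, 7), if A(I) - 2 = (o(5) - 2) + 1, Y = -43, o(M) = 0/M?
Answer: -1260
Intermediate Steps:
o(M) = 0
W(D, p) = p + D*p
A(I) = 1 (A(I) = 2 + ((0 - 2) + 1) = 2 + (-2 + 1) = 2 - 1 = 1)
((0 + A(0)*(-2)) + Y)*W(3, 7) = ((0 + 1*(-2)) - 43)*(7*(1 + 3)) = ((0 - 2) - 43)*(7*4) = (-2 - 43)*28 = -45*28 = -1260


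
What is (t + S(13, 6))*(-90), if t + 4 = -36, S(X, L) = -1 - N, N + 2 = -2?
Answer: 3330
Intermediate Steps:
N = -4 (N = -2 - 2 = -4)
S(X, L) = 3 (S(X, L) = -1 - 1*(-4) = -1 + 4 = 3)
t = -40 (t = -4 - 36 = -40)
(t + S(13, 6))*(-90) = (-40 + 3)*(-90) = -37*(-90) = 3330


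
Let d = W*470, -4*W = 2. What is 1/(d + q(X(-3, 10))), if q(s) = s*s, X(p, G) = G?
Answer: -1/135 ≈ -0.0074074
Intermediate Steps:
q(s) = s²
W = -½ (W = -¼*2 = -½ ≈ -0.50000)
d = -235 (d = -½*470 = -235)
1/(d + q(X(-3, 10))) = 1/(-235 + 10²) = 1/(-235 + 100) = 1/(-135) = -1/135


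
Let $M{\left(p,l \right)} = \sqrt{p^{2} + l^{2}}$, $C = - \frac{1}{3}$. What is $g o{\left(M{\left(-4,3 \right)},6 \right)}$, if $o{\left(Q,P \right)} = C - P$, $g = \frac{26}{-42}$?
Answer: $\frac{247}{63} \approx 3.9206$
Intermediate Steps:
$C = - \frac{1}{3}$ ($C = \left(-1\right) \frac{1}{3} = - \frac{1}{3} \approx -0.33333$)
$M{\left(p,l \right)} = \sqrt{l^{2} + p^{2}}$
$g = - \frac{13}{21}$ ($g = 26 \left(- \frac{1}{42}\right) = - \frac{13}{21} \approx -0.61905$)
$o{\left(Q,P \right)} = - \frac{1}{3} - P$
$g o{\left(M{\left(-4,3 \right)},6 \right)} = - \frac{13 \left(- \frac{1}{3} - 6\right)}{21} = \left(- \frac{13}{21}\right) \left(- \frac{19}{3}\right) = \frac{247}{63}$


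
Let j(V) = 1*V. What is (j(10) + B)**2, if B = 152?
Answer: 26244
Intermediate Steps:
j(V) = V
(j(10) + B)**2 = (10 + 152)**2 = 162**2 = 26244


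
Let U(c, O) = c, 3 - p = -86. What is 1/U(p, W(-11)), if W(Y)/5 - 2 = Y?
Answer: 1/89 ≈ 0.011236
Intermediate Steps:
W(Y) = 10 + 5*Y
p = 89 (p = 3 - 1*(-86) = 3 + 86 = 89)
1/U(p, W(-11)) = 1/89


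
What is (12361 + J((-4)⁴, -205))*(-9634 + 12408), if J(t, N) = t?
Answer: 34999558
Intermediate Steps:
(12361 + J((-4)⁴, -205))*(-9634 + 12408) = (12361 + (-4)⁴)*(-9634 + 12408) = (12361 + 256)*2774 = 12617*2774 = 34999558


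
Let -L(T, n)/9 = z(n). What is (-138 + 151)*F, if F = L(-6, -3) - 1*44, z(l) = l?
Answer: -221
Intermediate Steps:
L(T, n) = -9*n
F = -17 (F = -9*(-3) - 1*44 = 27 - 44 = -17)
(-138 + 151)*F = (-138 + 151)*(-17) = 13*(-17) = -221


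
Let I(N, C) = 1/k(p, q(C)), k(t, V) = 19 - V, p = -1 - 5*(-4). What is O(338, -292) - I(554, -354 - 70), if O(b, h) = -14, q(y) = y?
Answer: -6203/443 ≈ -14.002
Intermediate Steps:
p = 19 (p = -1 + 20 = 19)
I(N, C) = 1/(19 - C)
O(338, -292) - I(554, -354 - 70) = -14 - (-1)/(-19 + (-354 - 70)) = -14 - (-1)/(-19 - 424) = -14 - (-1)/(-443) = -14 - (-1)*(-1)/443 = -14 - 1*1/443 = -14 - 1/443 = -6203/443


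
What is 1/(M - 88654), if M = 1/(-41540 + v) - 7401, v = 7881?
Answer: -33659/3233115246 ≈ -1.0411e-5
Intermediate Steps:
M = -249110260/33659 (M = 1/(-41540 + 7881) - 7401 = 1/(-33659) - 7401 = -1/33659 - 7401 = -249110260/33659 ≈ -7401.0)
1/(M - 88654) = 1/(-249110260/33659 - 88654) = 1/(-3233115246/33659) = -33659/3233115246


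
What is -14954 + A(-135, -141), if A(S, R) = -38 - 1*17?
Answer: -15009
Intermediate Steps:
A(S, R) = -55 (A(S, R) = -38 - 17 = -55)
-14954 + A(-135, -141) = -14954 - 55 = -15009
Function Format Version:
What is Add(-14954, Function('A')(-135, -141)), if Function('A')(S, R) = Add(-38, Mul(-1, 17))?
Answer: -15009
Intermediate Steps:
Function('A')(S, R) = -55 (Function('A')(S, R) = Add(-38, -17) = -55)
Add(-14954, Function('A')(-135, -141)) = Add(-14954, -55) = -15009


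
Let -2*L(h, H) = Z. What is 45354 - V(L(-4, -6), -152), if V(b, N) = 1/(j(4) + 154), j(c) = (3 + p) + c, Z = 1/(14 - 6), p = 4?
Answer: 7483409/165 ≈ 45354.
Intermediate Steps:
Z = 1/8 ≈ 0.12500
L(h, H) = -1/16 (L(h, H) = -1/2*1/8 = -1/16)
j(c) = 7 + c (j(c) = (3 + 4) + c = 7 + c)
V(b, N) = 1/165 (V(b, N) = 1/((7 + 4) + 154) = 1/(11 + 154) = 1/165)
45354 - V(L(-4, -6), -152) = 45354 - 1*1/165 = 45354 - 1/165 = 7483409/165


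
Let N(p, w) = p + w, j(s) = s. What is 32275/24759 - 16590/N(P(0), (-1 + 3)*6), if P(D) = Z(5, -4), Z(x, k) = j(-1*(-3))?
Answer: -27351179/24759 ≈ -1104.7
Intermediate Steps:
Z(x, k) = 3 (Z(x, k) = -1*(-3) = 3)
P(D) = 3
32275/24759 - 16590/N(P(0), (-1 + 3)*6) = 32275/24759 - 16590/(3 + (-1 + 3)*6) = 32275*(1/24759) - 16590/(3 + 2*6) = 32275/24759 - 16590/(3 + 12) = 32275/24759 - 16590/15 = 32275/24759 - 16590*1/15 = 32275/24759 - 1106 = -27351179/24759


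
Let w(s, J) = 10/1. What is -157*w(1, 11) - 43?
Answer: -1613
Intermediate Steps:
w(s, J) = 10 (w(s, J) = 10*1 = 10)
-157*w(1, 11) - 43 = -157*10 - 43 = -1570 - 43 = -1613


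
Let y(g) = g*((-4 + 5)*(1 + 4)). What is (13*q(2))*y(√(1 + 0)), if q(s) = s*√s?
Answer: 130*√2 ≈ 183.85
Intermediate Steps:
q(s) = s^(3/2)
y(g) = 5*g (y(g) = g*(1*5) = g*5 = 5*g)
(13*q(2))*y(√(1 + 0)) = (13*2^(3/2))*(5*√(1 + 0)) = (13*(2*√2))*(5*√1) = (26*√2)*(5*1) = (26*√2)*5 = 130*√2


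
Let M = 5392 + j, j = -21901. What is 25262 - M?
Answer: 41771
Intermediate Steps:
M = -16509 (M = 5392 - 21901 = -16509)
25262 - M = 25262 - 1*(-16509) = 25262 + 16509 = 41771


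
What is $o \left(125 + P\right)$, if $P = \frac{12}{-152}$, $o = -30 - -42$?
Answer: $\frac{28482}{19} \approx 1499.1$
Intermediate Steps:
$o = 12$ ($o = -30 + 42 = 12$)
$P = - \frac{3}{38}$ ($P = 12 \left(- \frac{1}{152}\right) = - \frac{3}{38} \approx -0.078947$)
$o \left(125 + P\right) = 12 \left(125 - \frac{3}{38}\right) = 12 \cdot \frac{4747}{38} = \frac{28482}{19}$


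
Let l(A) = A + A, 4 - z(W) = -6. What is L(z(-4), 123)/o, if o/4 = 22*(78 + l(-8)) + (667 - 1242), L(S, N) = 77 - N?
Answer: -23/1578 ≈ -0.014575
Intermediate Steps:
z(W) = 10 (z(W) = 4 - 1*(-6) = 4 + 6 = 10)
l(A) = 2*A
o = 3156 (o = 4*(22*(78 + 2*(-8)) + (667 - 1242)) = 4*(22*(78 - 16) - 575) = 4*(22*62 - 575) = 4*(1364 - 575) = 4*789 = 3156)
L(z(-4), 123)/o = (77 - 1*123)/3156 = (77 - 123)*(1/3156) = -46*1/3156 = -23/1578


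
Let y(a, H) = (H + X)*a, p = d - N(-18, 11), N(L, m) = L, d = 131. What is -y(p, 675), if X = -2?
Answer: -100277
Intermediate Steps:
p = 149 (p = 131 - 1*(-18) = 131 + 18 = 149)
y(a, H) = a*(-2 + H) (y(a, H) = (H - 2)*a = (-2 + H)*a = a*(-2 + H))
-y(p, 675) = -149*(-2 + 675) = -149*673 = -1*100277 = -100277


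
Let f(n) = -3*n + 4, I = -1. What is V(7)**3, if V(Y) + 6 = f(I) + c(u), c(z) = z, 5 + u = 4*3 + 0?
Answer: 512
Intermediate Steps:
u = 7 (u = -5 + (4*3 + 0) = -5 + (12 + 0) = -5 + 12 = 7)
f(n) = 4 - 3*n
V(Y) = 8 (V(Y) = -6 + ((4 - 3*(-1)) + 7) = -6 + ((4 + 3) + 7) = -6 + (7 + 7) = -6 + 14 = 8)
V(7)**3 = 8**3 = 512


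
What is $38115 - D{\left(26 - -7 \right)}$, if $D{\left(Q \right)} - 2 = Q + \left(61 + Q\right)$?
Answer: $37986$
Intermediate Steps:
$D{\left(Q \right)} = 63 + 2 Q$ ($D{\left(Q \right)} = 2 + \left(Q + \left(61 + Q\right)\right) = 2 + \left(61 + 2 Q\right) = 63 + 2 Q$)
$38115 - D{\left(26 - -7 \right)} = 38115 - \left(63 + 2 \left(26 - -7\right)\right) = 38115 - \left(63 + 2 \left(26 + 7\right)\right) = 38115 - \left(63 + 2 \cdot 33\right) = 38115 - \left(63 + 66\right) = 38115 - 129 = 37986$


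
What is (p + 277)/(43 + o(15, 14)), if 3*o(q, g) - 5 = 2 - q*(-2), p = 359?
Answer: 954/83 ≈ 11.494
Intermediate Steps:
o(q, g) = 7/3 + 2*q/3 (o(q, g) = 5/3 + (2 - q*(-2))/3 = 5/3 + (2 - (-2)*q)/3 = 5/3 + (2 + 2*q)/3 = 5/3 + (⅔ + 2*q/3) = 7/3 + 2*q/3)
(p + 277)/(43 + o(15, 14)) = (359 + 277)/(43 + (7/3 + (⅔)*15)) = 636/(43 + (7/3 + 10)) = 636/(43 + 37/3) = 636/(166/3) = 636*(3/166) = 954/83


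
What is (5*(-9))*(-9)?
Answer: 405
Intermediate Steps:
(5*(-9))*(-9) = -45*(-9) = 405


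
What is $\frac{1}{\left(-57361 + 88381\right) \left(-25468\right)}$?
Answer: $- \frac{1}{790017360} \approx -1.2658 \cdot 10^{-9}$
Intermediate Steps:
$\frac{1}{\left(-57361 + 88381\right) \left(-25468\right)} = \frac{1}{31020} \left(- \frac{1}{25468}\right) = - \frac{1}{790017360}$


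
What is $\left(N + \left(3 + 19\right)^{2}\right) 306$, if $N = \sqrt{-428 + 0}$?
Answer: $148104 + 612 i \sqrt{107} \approx 1.481 \cdot 10^{5} + 6330.6 i$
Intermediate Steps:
$N = 2 i \sqrt{107}$ ($N = \sqrt{-428} = 2 i \sqrt{107} \approx 20.688 i$)
$\left(N + \left(3 + 19\right)^{2}\right) 306 = \left(2 i \sqrt{107} + \left(3 + 19\right)^{2}\right) 306 = \left(2 i \sqrt{107} + 22^{2}\right) 306 = \left(2 i \sqrt{107} + 484\right) 306 = \left(484 + 2 i \sqrt{107}\right) 306 = 148104 + 612 i \sqrt{107}$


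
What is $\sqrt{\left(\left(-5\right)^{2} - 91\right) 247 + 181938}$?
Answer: $6 \sqrt{4601} \approx 406.98$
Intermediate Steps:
$\sqrt{\left(\left(-5\right)^{2} - 91\right) 247 + 181938} = \sqrt{\left(25 - 91\right) 247 + 181938} = \sqrt{\left(-66\right) 247 + 181938} = \sqrt{-16302 + 181938} = \sqrt{165636} = 6 \sqrt{4601}$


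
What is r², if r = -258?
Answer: 66564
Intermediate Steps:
r² = (-258)² = 66564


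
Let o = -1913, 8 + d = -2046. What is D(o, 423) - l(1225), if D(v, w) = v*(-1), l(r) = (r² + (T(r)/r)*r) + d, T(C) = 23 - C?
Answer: -1495456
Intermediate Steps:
d = -2054 (d = -8 - 2046 = -2054)
l(r) = -2031 + r² - r (l(r) = (r² + ((23 - r)/r)*r) - 2054 = (r² + (23 - r)) - 2054 = (23 + r² - r) - 2054 = -2031 + r² - r)
D(v, w) = -v
D(o, 423) - l(1225) = -1*(-1913) - (-2031 + 1225² - 1*1225) = 1913 - (-2031 + 1500625 - 1225) = 1913 - 1*1497369 = 1913 - 1497369 = -1495456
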